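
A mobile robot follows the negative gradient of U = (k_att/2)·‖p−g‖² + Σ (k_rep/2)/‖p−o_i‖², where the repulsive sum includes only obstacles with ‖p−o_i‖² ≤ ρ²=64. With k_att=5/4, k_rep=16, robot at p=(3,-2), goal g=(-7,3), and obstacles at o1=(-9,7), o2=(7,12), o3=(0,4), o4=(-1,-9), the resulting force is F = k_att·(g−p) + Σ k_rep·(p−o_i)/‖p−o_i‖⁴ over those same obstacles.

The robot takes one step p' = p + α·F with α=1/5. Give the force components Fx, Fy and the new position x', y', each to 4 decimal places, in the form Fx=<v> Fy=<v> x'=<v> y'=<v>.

Fx=-12.4763 Fy=6.2026 x'=0.5047 y'=-0.7595

F_att = 5/4·(g−p) = 5/4·(-10,5) = (-12.5000,6.2500)
o1: d²=225 > ρ²=64 → inactive
o2: d²=212 > ρ²=64 → inactive
o3: d²=45 ≤ ρ²=64; F_rep = 16·(3,-6)/45² = (0.0237,-0.0474)
o4: d²=65 > ρ²=64 → inactive
F = F_att + ΣF_rep = (-12.4763,6.2026)
p' = p + 1/5·F = (0.5047,-0.7595)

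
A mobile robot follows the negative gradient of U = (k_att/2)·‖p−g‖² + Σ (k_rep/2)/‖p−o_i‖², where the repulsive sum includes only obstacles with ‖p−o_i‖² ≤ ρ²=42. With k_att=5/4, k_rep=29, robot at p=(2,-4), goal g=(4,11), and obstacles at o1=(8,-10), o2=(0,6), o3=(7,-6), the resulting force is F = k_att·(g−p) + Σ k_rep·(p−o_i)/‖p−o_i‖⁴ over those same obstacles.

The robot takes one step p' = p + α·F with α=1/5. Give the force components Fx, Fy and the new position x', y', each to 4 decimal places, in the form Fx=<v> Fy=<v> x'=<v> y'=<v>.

F_att = 5/4·(g−p) = 5/4·(2,15) = (2.5000,18.7500)
o1: d²=72 > ρ²=42 → inactive
o2: d²=104 > ρ²=42 → inactive
o3: d²=29 ≤ ρ²=42; F_rep = 29·(-5,2)/29² = (-0.1724,0.0690)
F = F_att + ΣF_rep = (2.3276,18.8190)
p' = p + 1/5·F = (2.4655,-0.2362)

Fx=2.3276 Fy=18.8190 x'=2.4655 y'=-0.2362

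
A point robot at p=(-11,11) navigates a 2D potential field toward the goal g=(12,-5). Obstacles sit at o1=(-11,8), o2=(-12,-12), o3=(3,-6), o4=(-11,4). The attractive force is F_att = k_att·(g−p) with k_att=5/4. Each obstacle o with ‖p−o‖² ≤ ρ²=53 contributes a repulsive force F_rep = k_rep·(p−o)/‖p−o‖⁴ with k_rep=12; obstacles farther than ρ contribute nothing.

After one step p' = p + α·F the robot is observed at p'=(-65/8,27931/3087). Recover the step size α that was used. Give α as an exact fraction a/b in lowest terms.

α = 1/10

F_att = 5/4·(g−p) = 5/4·(23,-16) = (28.7500,-20.0000)
o1: d²=9 ≤ ρ²=53; F_rep = 12·(0,3)/9² = (0.0000,0.4444)
o2: d²=530 > ρ²=53 → inactive
o3: d²=485 > ρ²=53 → inactive
o4: d²=49 ≤ ρ²=53; F_rep = 12·(0,7)/49² = (0.0000,0.0350)
F = F_att + ΣF_rep = (28.7500,-19.5206)
Δp = p'−p = (2.8750,-1.9521); α = Δx/Fx = (23/8) / (115/4) = 1/10
check: Δy/Fy = (-6026/3087) / (-60260/3087) = 1/10 ✓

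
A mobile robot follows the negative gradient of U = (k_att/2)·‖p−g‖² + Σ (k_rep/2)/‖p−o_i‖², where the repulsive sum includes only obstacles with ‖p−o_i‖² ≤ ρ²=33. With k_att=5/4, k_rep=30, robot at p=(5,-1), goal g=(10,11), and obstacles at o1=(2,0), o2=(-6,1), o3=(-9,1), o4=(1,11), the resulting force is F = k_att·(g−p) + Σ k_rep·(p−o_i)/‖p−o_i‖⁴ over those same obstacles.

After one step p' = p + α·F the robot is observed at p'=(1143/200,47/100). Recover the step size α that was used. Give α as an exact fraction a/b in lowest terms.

F_att = 5/4·(g−p) = 5/4·(5,12) = (6.2500,15.0000)
o1: d²=10 ≤ ρ²=33; F_rep = 30·(3,-1)/10² = (0.9000,-0.3000)
o2: d²=125 > ρ²=33 → inactive
o3: d²=200 > ρ²=33 → inactive
o4: d²=160 > ρ²=33 → inactive
F = F_att + ΣF_rep = (7.1500,14.7000)
Δp = p'−p = (0.7150,1.4700); α = Δx/Fx = (143/200) / (143/20) = 1/10
check: Δy/Fy = (147/100) / (147/10) = 1/10 ✓

α = 1/10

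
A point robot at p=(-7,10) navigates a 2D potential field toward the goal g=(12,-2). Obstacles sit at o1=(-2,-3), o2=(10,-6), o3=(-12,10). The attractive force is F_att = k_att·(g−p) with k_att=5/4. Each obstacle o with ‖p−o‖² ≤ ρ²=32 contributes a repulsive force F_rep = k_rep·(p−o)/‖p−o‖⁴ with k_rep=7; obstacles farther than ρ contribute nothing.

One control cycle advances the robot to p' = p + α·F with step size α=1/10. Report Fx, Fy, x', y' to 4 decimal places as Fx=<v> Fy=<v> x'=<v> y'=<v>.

Fx=23.8060 Fy=-15.0000 x'=-4.6194 y'=8.5000

F_att = 5/4·(g−p) = 5/4·(19,-12) = (23.7500,-15.0000)
o1: d²=194 > ρ²=32 → inactive
o2: d²=545 > ρ²=32 → inactive
o3: d²=25 ≤ ρ²=32; F_rep = 7·(5,0)/25² = (0.0560,0.0000)
F = F_att + ΣF_rep = (23.8060,-15.0000)
p' = p + 1/10·F = (-4.6194,8.5000)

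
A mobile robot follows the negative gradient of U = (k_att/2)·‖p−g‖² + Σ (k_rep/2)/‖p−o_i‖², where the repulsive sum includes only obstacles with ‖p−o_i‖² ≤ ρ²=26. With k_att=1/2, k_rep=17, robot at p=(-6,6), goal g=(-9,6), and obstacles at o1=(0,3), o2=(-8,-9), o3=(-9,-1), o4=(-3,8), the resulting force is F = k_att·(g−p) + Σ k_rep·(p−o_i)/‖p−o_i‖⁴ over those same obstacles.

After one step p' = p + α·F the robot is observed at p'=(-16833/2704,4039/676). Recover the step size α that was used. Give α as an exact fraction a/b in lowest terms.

F_att = 1/2·(g−p) = 1/2·(-3,0) = (-1.5000,0.0000)
o1: d²=45 > ρ²=26 → inactive
o2: d²=229 > ρ²=26 → inactive
o3: d²=58 > ρ²=26 → inactive
o4: d²=13 ≤ ρ²=26; F_rep = 17·(-3,-2)/13² = (-0.3018,-0.2012)
F = F_att + ΣF_rep = (-1.8018,-0.2012)
Δp = p'−p = (-0.2252,-0.0251); α = Δx/Fx = (-609/2704) / (-609/338) = 1/8
check: Δy/Fy = (-17/676) / (-34/169) = 1/8 ✓

α = 1/8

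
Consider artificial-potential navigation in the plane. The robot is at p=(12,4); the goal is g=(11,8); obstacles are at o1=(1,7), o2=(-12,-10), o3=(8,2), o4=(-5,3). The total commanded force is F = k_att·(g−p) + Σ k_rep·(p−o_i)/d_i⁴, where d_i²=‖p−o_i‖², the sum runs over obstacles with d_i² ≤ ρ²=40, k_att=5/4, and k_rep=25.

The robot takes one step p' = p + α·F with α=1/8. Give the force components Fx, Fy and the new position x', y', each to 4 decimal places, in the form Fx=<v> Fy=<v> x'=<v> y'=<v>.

F_att = 5/4·(g−p) = 5/4·(-1,4) = (-1.2500,5.0000)
o1: d²=130 > ρ²=40 → inactive
o2: d²=772 > ρ²=40 → inactive
o3: d²=20 ≤ ρ²=40; F_rep = 25·(4,2)/20² = (0.2500,0.1250)
o4: d²=290 > ρ²=40 → inactive
F = F_att + ΣF_rep = (-1.0000,5.1250)
p' = p + 1/8·F = (11.8750,4.6406)

Fx=-1.0000 Fy=5.1250 x'=11.8750 y'=4.6406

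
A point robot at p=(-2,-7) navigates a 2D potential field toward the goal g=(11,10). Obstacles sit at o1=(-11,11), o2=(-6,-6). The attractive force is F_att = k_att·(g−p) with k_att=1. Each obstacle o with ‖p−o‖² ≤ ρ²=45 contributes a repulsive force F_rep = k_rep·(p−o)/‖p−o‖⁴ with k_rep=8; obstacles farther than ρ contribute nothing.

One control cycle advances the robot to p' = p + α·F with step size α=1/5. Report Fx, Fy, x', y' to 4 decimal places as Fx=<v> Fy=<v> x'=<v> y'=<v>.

F_att = 1·(g−p) = 1·(13,17) = (13.0000,17.0000)
o1: d²=405 > ρ²=45 → inactive
o2: d²=17 ≤ ρ²=45; F_rep = 8·(4,-1)/17² = (0.1107,-0.0277)
F = F_att + ΣF_rep = (13.1107,16.9723)
p' = p + 1/5·F = (0.6221,-3.6055)

Fx=13.1107 Fy=16.9723 x'=0.6221 y'=-3.6055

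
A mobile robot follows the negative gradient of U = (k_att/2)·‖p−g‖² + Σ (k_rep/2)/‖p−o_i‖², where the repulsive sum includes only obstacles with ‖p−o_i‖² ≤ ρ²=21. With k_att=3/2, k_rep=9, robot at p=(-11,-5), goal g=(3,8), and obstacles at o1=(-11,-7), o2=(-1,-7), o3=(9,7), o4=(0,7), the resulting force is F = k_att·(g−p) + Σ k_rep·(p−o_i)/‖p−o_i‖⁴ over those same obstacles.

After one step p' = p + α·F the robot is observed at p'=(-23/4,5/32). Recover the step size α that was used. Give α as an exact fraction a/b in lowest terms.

α = 1/4

F_att = 3/2·(g−p) = 3/2·(14,13) = (21.0000,19.5000)
o1: d²=4 ≤ ρ²=21; F_rep = 9·(0,2)/4² = (0.0000,1.1250)
o2: d²=104 > ρ²=21 → inactive
o3: d²=544 > ρ²=21 → inactive
o4: d²=265 > ρ²=21 → inactive
F = F_att + ΣF_rep = (21.0000,20.6250)
Δp = p'−p = (5.2500,5.1562); α = Δx/Fx = (21/4) / (21) = 1/4
check: Δy/Fy = (165/32) / (165/8) = 1/4 ✓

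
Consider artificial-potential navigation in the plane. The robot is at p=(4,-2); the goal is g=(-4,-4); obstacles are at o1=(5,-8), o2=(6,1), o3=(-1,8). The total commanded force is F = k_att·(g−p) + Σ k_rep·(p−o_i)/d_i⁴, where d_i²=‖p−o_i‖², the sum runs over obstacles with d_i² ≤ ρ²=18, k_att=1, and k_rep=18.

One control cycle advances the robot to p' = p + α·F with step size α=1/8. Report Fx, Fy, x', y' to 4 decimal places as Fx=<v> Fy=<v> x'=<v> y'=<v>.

Fx=-8.2130 Fy=-2.3195 x'=2.9734 y'=-2.2899

F_att = 1·(g−p) = 1·(-8,-2) = (-8.0000,-2.0000)
o1: d²=37 > ρ²=18 → inactive
o2: d²=13 ≤ ρ²=18; F_rep = 18·(-2,-3)/13² = (-0.2130,-0.3195)
o3: d²=125 > ρ²=18 → inactive
F = F_att + ΣF_rep = (-8.2130,-2.3195)
p' = p + 1/8·F = (2.9734,-2.2899)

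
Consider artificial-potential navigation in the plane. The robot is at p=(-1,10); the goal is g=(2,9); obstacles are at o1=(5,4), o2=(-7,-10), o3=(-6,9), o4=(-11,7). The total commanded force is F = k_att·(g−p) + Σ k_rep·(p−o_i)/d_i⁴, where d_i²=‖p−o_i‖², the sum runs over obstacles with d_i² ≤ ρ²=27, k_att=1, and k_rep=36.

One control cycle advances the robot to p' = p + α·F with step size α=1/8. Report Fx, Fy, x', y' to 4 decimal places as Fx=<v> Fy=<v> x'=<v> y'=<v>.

F_att = 1·(g−p) = 1·(3,-1) = (3.0000,-1.0000)
o1: d²=72 > ρ²=27 → inactive
o2: d²=436 > ρ²=27 → inactive
o3: d²=26 ≤ ρ²=27; F_rep = 36·(5,1)/26² = (0.2663,0.0533)
o4: d²=109 > ρ²=27 → inactive
F = F_att + ΣF_rep = (3.2663,-0.9467)
p' = p + 1/8·F = (-0.5917,9.8817)

Fx=3.2663 Fy=-0.9467 x'=-0.5917 y'=9.8817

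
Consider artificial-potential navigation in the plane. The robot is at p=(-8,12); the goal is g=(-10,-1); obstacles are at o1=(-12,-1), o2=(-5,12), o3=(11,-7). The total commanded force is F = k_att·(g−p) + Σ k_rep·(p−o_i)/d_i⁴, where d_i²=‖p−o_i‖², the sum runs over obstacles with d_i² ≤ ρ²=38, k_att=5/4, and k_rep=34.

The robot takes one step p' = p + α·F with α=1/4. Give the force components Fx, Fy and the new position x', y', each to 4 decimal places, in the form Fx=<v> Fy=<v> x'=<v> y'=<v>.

Fx=-3.7593 Fy=-16.2500 x'=-8.9398 y'=7.9375

F_att = 5/4·(g−p) = 5/4·(-2,-13) = (-2.5000,-16.2500)
o1: d²=185 > ρ²=38 → inactive
o2: d²=9 ≤ ρ²=38; F_rep = 34·(-3,0)/9² = (-1.2593,0.0000)
o3: d²=722 > ρ²=38 → inactive
F = F_att + ΣF_rep = (-3.7593,-16.2500)
p' = p + 1/4·F = (-8.9398,7.9375)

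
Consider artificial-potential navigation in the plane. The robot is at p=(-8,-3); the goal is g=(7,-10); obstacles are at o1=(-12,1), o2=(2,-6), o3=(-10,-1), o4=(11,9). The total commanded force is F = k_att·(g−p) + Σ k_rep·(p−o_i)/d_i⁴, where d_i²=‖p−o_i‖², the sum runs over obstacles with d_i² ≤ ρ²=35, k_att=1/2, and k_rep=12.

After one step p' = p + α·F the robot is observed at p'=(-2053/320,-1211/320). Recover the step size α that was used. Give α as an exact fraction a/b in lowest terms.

α = 1/5

F_att = 1/2·(g−p) = 1/2·(15,-7) = (7.5000,-3.5000)
o1: d²=32 ≤ ρ²=35; F_rep = 12·(4,-4)/32² = (0.0469,-0.0469)
o2: d²=109 > ρ²=35 → inactive
o3: d²=8 ≤ ρ²=35; F_rep = 12·(2,-2)/8² = (0.3750,-0.3750)
o4: d²=505 > ρ²=35 → inactive
F = F_att + ΣF_rep = (7.9219,-3.9219)
Δp = p'−p = (1.5844,-0.7844); α = Δx/Fx = (507/320) / (507/64) = 1/5
check: Δy/Fy = (-251/320) / (-251/64) = 1/5 ✓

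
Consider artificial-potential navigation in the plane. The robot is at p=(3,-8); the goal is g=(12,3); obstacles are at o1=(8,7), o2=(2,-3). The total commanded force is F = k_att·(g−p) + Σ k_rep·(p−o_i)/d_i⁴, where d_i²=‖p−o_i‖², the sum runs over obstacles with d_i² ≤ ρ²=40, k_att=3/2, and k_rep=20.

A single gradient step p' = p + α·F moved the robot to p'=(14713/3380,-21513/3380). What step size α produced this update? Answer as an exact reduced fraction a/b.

α = 1/10

F_att = 3/2·(g−p) = 3/2·(9,11) = (13.5000,16.5000)
o1: d²=250 > ρ²=40 → inactive
o2: d²=26 ≤ ρ²=40; F_rep = 20·(1,-5)/26² = (0.0296,-0.1479)
F = F_att + ΣF_rep = (13.5296,16.3521)
Δp = p'−p = (1.3530,1.6352); α = Δx/Fx = (4573/3380) / (4573/338) = 1/10
check: Δy/Fy = (5527/3380) / (5527/338) = 1/10 ✓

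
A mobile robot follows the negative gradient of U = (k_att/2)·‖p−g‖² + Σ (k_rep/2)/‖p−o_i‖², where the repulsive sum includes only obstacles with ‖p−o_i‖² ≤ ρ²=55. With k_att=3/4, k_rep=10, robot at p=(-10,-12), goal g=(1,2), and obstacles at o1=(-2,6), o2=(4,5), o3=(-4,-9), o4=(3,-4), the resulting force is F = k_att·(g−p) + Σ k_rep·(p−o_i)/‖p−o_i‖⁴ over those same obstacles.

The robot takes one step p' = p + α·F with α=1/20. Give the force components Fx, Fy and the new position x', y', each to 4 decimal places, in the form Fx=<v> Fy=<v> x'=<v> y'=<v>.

Fx=8.2204 Fy=10.4852 x'=-9.5890 y'=-11.4757

F_att = 3/4·(g−p) = 3/4·(11,14) = (8.2500,10.5000)
o1: d²=388 > ρ²=55 → inactive
o2: d²=485 > ρ²=55 → inactive
o3: d²=45 ≤ ρ²=55; F_rep = 10·(-6,-3)/45² = (-0.0296,-0.0148)
o4: d²=233 > ρ²=55 → inactive
F = F_att + ΣF_rep = (8.2204,10.4852)
p' = p + 1/20·F = (-9.5890,-11.4757)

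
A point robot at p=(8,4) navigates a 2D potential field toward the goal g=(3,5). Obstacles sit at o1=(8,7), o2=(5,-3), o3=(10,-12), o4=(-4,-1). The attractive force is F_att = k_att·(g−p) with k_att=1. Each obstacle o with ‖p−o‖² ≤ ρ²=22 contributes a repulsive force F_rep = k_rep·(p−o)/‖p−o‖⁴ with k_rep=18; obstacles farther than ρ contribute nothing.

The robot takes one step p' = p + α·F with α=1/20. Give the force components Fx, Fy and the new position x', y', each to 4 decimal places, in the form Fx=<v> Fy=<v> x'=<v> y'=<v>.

Fx=-5.0000 Fy=0.3333 x'=7.7500 y'=4.0167

F_att = 1·(g−p) = 1·(-5,1) = (-5.0000,1.0000)
o1: d²=9 ≤ ρ²=22; F_rep = 18·(0,-3)/9² = (0.0000,-0.6667)
o2: d²=58 > ρ²=22 → inactive
o3: d²=260 > ρ²=22 → inactive
o4: d²=169 > ρ²=22 → inactive
F = F_att + ΣF_rep = (-5.0000,0.3333)
p' = p + 1/20·F = (7.7500,4.0167)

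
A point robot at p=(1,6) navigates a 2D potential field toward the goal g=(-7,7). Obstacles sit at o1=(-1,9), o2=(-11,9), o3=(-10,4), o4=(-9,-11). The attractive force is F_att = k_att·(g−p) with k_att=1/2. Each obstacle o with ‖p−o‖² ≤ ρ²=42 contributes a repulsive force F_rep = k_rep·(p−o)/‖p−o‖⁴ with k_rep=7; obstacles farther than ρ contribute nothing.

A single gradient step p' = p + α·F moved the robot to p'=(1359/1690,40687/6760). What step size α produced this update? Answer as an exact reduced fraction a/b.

F_att = 1/2·(g−p) = 1/2·(-8,1) = (-4.0000,0.5000)
o1: d²=13 ≤ ρ²=42; F_rep = 7·(2,-3)/13² = (0.0828,-0.1243)
o2: d²=153 > ρ²=42 → inactive
o3: d²=125 > ρ²=42 → inactive
o4: d²=389 > ρ²=42 → inactive
F = F_att + ΣF_rep = (-3.9172,0.3757)
Δp = p'−p = (-0.1959,0.0188); α = Δx/Fx = (-331/1690) / (-662/169) = 1/20
check: Δy/Fy = (127/6760) / (127/338) = 1/20 ✓

α = 1/20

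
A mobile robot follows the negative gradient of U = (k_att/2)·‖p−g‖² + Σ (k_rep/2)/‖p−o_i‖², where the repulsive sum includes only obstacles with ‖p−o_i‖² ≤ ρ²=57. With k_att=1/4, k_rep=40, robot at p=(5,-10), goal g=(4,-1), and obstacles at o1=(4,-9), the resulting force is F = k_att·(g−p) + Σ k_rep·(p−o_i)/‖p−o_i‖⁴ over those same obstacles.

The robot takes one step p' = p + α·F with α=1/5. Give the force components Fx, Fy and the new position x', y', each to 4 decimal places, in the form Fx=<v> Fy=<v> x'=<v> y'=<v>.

F_att = 1/4·(g−p) = 1/4·(-1,9) = (-0.2500,2.2500)
o1: d²=2 ≤ ρ²=57; F_rep = 40·(1,-1)/2² = (10.0000,-10.0000)
F = F_att + ΣF_rep = (9.7500,-7.7500)
p' = p + 1/5·F = (6.9500,-11.5500)

Fx=9.7500 Fy=-7.7500 x'=6.9500 y'=-11.5500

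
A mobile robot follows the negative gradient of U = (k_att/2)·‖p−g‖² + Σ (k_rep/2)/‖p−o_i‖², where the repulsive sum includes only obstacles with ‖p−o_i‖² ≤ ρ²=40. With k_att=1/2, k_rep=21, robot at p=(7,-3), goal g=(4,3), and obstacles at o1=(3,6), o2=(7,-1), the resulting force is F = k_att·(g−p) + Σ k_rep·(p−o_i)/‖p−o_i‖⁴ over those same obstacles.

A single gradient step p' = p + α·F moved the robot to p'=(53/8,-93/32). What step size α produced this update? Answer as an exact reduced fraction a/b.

F_att = 1/2·(g−p) = 1/2·(-3,6) = (-1.5000,3.0000)
o1: d²=97 > ρ²=40 → inactive
o2: d²=4 ≤ ρ²=40; F_rep = 21·(0,-2)/4² = (0.0000,-2.6250)
F = F_att + ΣF_rep = (-1.5000,0.3750)
Δp = p'−p = (-0.3750,0.0938); α = Δx/Fx = (-3/8) / (-3/2) = 1/4
check: Δy/Fy = (3/32) / (3/8) = 1/4 ✓

α = 1/4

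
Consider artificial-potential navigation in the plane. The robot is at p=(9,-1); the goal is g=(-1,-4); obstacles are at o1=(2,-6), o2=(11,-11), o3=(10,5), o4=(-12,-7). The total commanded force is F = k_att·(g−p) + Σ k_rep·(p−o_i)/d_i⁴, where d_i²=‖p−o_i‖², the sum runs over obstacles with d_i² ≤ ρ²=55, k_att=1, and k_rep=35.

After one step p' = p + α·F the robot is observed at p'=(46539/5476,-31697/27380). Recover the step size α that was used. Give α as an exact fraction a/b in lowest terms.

α = 1/20

F_att = 1·(g−p) = 1·(-10,-3) = (-10.0000,-3.0000)
o1: d²=74 > ρ²=55 → inactive
o2: d²=104 > ρ²=55 → inactive
o3: d²=37 ≤ ρ²=55; F_rep = 35·(-1,-6)/37² = (-0.0256,-0.1534)
o4: d²=477 > ρ²=55 → inactive
F = F_att + ΣF_rep = (-10.0256,-3.1534)
Δp = p'−p = (-0.5013,-0.1577); α = Δx/Fx = (-2745/5476) / (-13725/1369) = 1/20
check: Δy/Fy = (-4317/27380) / (-4317/1369) = 1/20 ✓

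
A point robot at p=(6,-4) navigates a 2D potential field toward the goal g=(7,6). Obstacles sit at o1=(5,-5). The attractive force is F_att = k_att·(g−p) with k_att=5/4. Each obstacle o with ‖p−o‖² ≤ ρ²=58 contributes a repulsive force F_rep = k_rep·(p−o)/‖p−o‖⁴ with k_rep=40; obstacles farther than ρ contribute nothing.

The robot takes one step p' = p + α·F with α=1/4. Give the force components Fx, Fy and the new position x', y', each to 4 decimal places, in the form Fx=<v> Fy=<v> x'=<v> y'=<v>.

F_att = 5/4·(g−p) = 5/4·(1,10) = (1.2500,12.5000)
o1: d²=2 ≤ ρ²=58; F_rep = 40·(1,1)/2² = (10.0000,10.0000)
F = F_att + ΣF_rep = (11.2500,22.5000)
p' = p + 1/4·F = (8.8125,1.6250)

Fx=11.2500 Fy=22.5000 x'=8.8125 y'=1.6250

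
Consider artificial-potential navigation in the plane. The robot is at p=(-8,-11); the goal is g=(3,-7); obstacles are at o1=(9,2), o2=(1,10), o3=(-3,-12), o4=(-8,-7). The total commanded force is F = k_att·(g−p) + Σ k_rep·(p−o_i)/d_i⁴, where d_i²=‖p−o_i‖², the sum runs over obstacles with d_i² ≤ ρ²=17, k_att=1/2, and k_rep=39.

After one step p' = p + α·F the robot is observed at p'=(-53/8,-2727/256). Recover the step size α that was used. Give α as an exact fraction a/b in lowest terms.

α = 1/4

F_att = 1/2·(g−p) = 1/2·(11,4) = (5.5000,2.0000)
o1: d²=458 > ρ²=17 → inactive
o2: d²=522 > ρ²=17 → inactive
o3: d²=26 > ρ²=17 → inactive
o4: d²=16 ≤ ρ²=17; F_rep = 39·(0,-4)/16² = (0.0000,-0.6094)
F = F_att + ΣF_rep = (5.5000,1.3906)
Δp = p'−p = (1.3750,0.3477); α = Δx/Fx = (11/8) / (11/2) = 1/4
check: Δy/Fy = (89/256) / (89/64) = 1/4 ✓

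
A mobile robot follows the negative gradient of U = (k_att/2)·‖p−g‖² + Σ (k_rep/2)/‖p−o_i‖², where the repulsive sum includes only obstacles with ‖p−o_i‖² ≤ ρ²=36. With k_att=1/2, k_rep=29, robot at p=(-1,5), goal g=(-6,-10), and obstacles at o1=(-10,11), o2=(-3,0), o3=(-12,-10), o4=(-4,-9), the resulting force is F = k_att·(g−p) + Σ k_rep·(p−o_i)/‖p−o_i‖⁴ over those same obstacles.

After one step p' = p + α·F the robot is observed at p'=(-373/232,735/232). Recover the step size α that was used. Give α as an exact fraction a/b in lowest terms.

α = 1/4

F_att = 1/2·(g−p) = 1/2·(-5,-15) = (-2.5000,-7.5000)
o1: d²=117 > ρ²=36 → inactive
o2: d²=29 ≤ ρ²=36; F_rep = 29·(2,5)/29² = (0.0690,0.1724)
o3: d²=346 > ρ²=36 → inactive
o4: d²=205 > ρ²=36 → inactive
F = F_att + ΣF_rep = (-2.4310,-7.3276)
Δp = p'−p = (-0.6078,-1.8319); α = Δx/Fx = (-141/232) / (-141/58) = 1/4
check: Δy/Fy = (-425/232) / (-425/58) = 1/4 ✓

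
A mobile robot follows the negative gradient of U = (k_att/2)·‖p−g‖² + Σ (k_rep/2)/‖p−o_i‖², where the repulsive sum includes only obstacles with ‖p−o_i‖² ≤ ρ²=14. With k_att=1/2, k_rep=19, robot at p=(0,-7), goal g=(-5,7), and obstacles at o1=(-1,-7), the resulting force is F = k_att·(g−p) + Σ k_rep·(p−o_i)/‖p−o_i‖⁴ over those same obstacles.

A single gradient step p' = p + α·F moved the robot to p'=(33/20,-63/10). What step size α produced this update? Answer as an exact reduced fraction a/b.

α = 1/10

F_att = 1/2·(g−p) = 1/2·(-5,14) = (-2.5000,7.0000)
o1: d²=1 ≤ ρ²=14; F_rep = 19·(1,0)/1² = (19.0000,0.0000)
F = F_att + ΣF_rep = (16.5000,7.0000)
Δp = p'−p = (1.6500,0.7000); α = Δx/Fx = (33/20) / (33/2) = 1/10
check: Δy/Fy = (7/10) / (7) = 1/10 ✓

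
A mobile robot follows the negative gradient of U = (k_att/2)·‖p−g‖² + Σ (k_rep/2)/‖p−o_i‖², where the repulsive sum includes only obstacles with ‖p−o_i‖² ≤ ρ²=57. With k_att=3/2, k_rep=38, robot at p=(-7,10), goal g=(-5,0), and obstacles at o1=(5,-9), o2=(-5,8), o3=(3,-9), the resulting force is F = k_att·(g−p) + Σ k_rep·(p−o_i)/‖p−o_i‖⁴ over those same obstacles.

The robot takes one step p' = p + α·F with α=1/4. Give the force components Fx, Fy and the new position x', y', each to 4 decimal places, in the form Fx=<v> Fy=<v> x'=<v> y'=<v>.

Fx=1.8125 Fy=-13.8125 x'=-6.5469 y'=6.5469

F_att = 3/2·(g−p) = 3/2·(2,-10) = (3.0000,-15.0000)
o1: d²=505 > ρ²=57 → inactive
o2: d²=8 ≤ ρ²=57; F_rep = 38·(-2,2)/8² = (-1.1875,1.1875)
o3: d²=461 > ρ²=57 → inactive
F = F_att + ΣF_rep = (1.8125,-13.8125)
p' = p + 1/4·F = (-6.5469,6.5469)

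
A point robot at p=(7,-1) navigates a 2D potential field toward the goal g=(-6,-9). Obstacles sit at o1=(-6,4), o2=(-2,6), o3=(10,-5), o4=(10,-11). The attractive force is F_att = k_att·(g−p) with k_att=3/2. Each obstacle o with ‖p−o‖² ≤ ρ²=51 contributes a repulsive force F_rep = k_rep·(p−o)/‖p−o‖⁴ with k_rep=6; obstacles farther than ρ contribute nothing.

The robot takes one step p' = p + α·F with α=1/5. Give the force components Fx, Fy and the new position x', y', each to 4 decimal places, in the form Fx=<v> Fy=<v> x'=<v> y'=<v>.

Fx=-19.5288 Fy=-11.9616 x'=3.0942 y'=-3.3923

F_att = 3/2·(g−p) = 3/2·(-13,-8) = (-19.5000,-12.0000)
o1: d²=194 > ρ²=51 → inactive
o2: d²=130 > ρ²=51 → inactive
o3: d²=25 ≤ ρ²=51; F_rep = 6·(-3,4)/25² = (-0.0288,0.0384)
o4: d²=109 > ρ²=51 → inactive
F = F_att + ΣF_rep = (-19.5288,-11.9616)
p' = p + 1/5·F = (3.0942,-3.3923)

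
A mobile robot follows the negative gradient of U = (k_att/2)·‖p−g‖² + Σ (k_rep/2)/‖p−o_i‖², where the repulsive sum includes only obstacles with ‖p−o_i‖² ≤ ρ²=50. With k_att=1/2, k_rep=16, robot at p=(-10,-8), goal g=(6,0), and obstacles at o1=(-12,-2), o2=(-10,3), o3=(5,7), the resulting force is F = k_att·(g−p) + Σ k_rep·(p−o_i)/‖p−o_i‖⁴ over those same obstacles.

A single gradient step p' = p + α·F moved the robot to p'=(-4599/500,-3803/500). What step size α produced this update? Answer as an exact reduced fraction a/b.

α = 1/10

F_att = 1/2·(g−p) = 1/2·(16,8) = (8.0000,4.0000)
o1: d²=40 ≤ ρ²=50; F_rep = 16·(2,-6)/40² = (0.0200,-0.0600)
o2: d²=121 > ρ²=50 → inactive
o3: d²=450 > ρ²=50 → inactive
F = F_att + ΣF_rep = (8.0200,3.9400)
Δp = p'−p = (0.8020,0.3940); α = Δx/Fx = (401/500) / (401/50) = 1/10
check: Δy/Fy = (197/500) / (197/50) = 1/10 ✓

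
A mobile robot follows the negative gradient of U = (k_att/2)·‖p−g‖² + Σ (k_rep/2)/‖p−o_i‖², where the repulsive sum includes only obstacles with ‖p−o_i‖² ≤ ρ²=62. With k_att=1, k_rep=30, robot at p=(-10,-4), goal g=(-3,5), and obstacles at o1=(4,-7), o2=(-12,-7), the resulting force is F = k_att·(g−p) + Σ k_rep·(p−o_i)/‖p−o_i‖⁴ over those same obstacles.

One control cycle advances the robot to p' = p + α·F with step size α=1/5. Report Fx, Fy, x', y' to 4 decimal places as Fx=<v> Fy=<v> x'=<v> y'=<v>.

Fx=7.3550 Fy=9.5325 x'=-8.5290 y'=-2.0935

F_att = 1·(g−p) = 1·(7,9) = (7.0000,9.0000)
o1: d²=205 > ρ²=62 → inactive
o2: d²=13 ≤ ρ²=62; F_rep = 30·(2,3)/13² = (0.3550,0.5325)
F = F_att + ΣF_rep = (7.3550,9.5325)
p' = p + 1/5·F = (-8.5290,-2.0935)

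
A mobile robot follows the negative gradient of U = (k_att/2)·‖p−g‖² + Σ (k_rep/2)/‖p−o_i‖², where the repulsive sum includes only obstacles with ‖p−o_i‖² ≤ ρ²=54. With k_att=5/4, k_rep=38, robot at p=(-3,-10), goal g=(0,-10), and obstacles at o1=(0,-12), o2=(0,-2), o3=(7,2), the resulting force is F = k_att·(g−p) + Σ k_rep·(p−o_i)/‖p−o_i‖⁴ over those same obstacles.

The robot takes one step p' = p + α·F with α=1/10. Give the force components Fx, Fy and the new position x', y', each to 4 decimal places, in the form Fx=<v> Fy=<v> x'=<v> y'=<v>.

F_att = 5/4·(g−p) = 5/4·(3,0) = (3.7500,0.0000)
o1: d²=13 ≤ ρ²=54; F_rep = 38·(-3,2)/13² = (-0.6746,0.4497)
o2: d²=73 > ρ²=54 → inactive
o3: d²=244 > ρ²=54 → inactive
F = F_att + ΣF_rep = (3.0754,0.4497)
p' = p + 1/10·F = (-2.6925,-9.9550)

Fx=3.0754 Fy=0.4497 x'=-2.6925 y'=-9.9550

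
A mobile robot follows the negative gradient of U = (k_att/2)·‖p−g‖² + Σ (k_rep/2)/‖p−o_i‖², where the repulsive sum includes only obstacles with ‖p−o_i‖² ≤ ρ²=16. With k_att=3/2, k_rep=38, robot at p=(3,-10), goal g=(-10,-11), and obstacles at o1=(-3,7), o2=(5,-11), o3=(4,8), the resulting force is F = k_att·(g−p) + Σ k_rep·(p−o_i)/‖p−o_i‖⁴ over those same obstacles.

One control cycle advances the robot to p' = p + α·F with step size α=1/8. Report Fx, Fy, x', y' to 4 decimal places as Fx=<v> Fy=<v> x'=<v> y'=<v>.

Fx=-22.5400 Fy=0.0200 x'=0.1825 y'=-9.9975

F_att = 3/2·(g−p) = 3/2·(-13,-1) = (-19.5000,-1.5000)
o1: d²=325 > ρ²=16 → inactive
o2: d²=5 ≤ ρ²=16; F_rep = 38·(-2,1)/5² = (-3.0400,1.5200)
o3: d²=325 > ρ²=16 → inactive
F = F_att + ΣF_rep = (-22.5400,0.0200)
p' = p + 1/8·F = (0.1825,-9.9975)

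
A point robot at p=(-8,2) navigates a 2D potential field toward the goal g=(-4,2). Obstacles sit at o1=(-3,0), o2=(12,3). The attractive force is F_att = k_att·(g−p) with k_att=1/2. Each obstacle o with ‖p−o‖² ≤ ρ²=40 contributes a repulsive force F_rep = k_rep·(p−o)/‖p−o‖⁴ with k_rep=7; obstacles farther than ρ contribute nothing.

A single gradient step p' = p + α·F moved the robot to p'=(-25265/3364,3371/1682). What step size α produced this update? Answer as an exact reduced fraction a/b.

F_att = 1/2·(g−p) = 1/2·(4,0) = (2.0000,0.0000)
o1: d²=29 ≤ ρ²=40; F_rep = 7·(-5,2)/29² = (-0.0416,0.0166)
o2: d²=401 > ρ²=40 → inactive
F = F_att + ΣF_rep = (1.9584,0.0166)
Δp = p'−p = (0.4896,0.0042); α = Δx/Fx = (1647/3364) / (1647/841) = 1/4
check: Δy/Fy = (7/1682) / (14/841) = 1/4 ✓

α = 1/4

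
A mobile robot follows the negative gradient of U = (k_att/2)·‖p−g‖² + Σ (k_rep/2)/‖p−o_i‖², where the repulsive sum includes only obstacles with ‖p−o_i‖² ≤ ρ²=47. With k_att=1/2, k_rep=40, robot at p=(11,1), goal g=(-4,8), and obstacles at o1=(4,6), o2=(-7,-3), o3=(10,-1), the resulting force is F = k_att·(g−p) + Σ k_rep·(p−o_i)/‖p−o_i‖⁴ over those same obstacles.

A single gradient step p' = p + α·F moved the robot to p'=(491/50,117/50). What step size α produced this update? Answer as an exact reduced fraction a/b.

α = 1/5

F_att = 1/2·(g−p) = 1/2·(-15,7) = (-7.5000,3.5000)
o1: d²=74 > ρ²=47 → inactive
o2: d²=340 > ρ²=47 → inactive
o3: d²=5 ≤ ρ²=47; F_rep = 40·(1,2)/5² = (1.6000,3.2000)
F = F_att + ΣF_rep = (-5.9000,6.7000)
Δp = p'−p = (-1.1800,1.3400); α = Δx/Fx = (-59/50) / (-59/10) = 1/5
check: Δy/Fy = (67/50) / (67/10) = 1/5 ✓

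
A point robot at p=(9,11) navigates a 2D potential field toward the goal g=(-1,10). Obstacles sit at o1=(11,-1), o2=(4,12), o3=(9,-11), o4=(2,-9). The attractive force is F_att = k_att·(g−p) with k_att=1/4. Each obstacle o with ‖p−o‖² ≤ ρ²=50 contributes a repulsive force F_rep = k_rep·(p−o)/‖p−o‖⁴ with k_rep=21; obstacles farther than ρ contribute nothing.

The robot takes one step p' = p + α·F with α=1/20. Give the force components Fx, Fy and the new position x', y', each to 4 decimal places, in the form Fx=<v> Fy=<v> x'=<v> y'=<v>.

Fx=-2.3447 Fy=-0.2811 x'=8.8828 y'=10.9859

F_att = 1/4·(g−p) = 1/4·(-10,-1) = (-2.5000,-0.2500)
o1: d²=148 > ρ²=50 → inactive
o2: d²=26 ≤ ρ²=50; F_rep = 21·(5,-1)/26² = (0.1553,-0.0311)
o3: d²=484 > ρ²=50 → inactive
o4: d²=449 > ρ²=50 → inactive
F = F_att + ΣF_rep = (-2.3447,-0.2811)
p' = p + 1/20·F = (8.8828,10.9859)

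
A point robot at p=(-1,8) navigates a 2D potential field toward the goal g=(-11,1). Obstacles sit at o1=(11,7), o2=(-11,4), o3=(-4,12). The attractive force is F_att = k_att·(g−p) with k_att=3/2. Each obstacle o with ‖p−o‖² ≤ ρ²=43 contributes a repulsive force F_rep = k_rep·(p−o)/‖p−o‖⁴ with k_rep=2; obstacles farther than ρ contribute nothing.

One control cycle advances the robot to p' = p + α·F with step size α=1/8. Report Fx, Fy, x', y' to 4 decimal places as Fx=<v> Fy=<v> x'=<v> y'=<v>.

Fx=-14.9904 Fy=-10.5128 x'=-2.8738 y'=6.6859

F_att = 3/2·(g−p) = 3/2·(-10,-7) = (-15.0000,-10.5000)
o1: d²=145 > ρ²=43 → inactive
o2: d²=116 > ρ²=43 → inactive
o3: d²=25 ≤ ρ²=43; F_rep = 2·(3,-4)/25² = (0.0096,-0.0128)
F = F_att + ΣF_rep = (-14.9904,-10.5128)
p' = p + 1/8·F = (-2.8738,6.6859)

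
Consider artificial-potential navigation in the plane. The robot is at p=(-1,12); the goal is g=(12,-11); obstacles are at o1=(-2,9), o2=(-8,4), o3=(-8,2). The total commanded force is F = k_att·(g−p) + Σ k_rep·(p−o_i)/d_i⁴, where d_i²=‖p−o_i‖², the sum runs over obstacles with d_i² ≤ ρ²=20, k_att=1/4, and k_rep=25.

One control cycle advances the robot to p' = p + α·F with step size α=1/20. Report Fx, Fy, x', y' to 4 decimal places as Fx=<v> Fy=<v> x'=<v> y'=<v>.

F_att = 1/4·(g−p) = 1/4·(13,-23) = (3.2500,-5.7500)
o1: d²=10 ≤ ρ²=20; F_rep = 25·(1,3)/10² = (0.2500,0.7500)
o2: d²=113 > ρ²=20 → inactive
o3: d²=149 > ρ²=20 → inactive
F = F_att + ΣF_rep = (3.5000,-5.0000)
p' = p + 1/20·F = (-0.8250,11.7500)

Fx=3.5000 Fy=-5.0000 x'=-0.8250 y'=11.7500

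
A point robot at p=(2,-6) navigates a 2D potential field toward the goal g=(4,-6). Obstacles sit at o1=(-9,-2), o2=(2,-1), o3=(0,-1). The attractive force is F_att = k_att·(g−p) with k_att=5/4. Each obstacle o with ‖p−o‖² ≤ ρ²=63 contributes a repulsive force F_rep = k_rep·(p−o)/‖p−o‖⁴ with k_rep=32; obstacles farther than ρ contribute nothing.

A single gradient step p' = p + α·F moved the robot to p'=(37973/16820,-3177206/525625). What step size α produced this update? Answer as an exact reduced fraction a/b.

F_att = 5/4·(g−p) = 5/4·(2,0) = (2.5000,0.0000)
o1: d²=137 > ρ²=63 → inactive
o2: d²=25 ≤ ρ²=63; F_rep = 32·(0,-5)/25² = (0.0000,-0.2560)
o3: d²=29 ≤ ρ²=63; F_rep = 32·(2,-5)/29² = (0.0761,-0.1902)
F = F_att + ΣF_rep = (2.5761,-0.4462)
Δp = p'−p = (0.2576,-0.0446); α = Δx/Fx = (4333/16820) / (4333/1682) = 1/10
check: Δy/Fy = (-23456/525625) / (-46912/105125) = 1/10 ✓

α = 1/10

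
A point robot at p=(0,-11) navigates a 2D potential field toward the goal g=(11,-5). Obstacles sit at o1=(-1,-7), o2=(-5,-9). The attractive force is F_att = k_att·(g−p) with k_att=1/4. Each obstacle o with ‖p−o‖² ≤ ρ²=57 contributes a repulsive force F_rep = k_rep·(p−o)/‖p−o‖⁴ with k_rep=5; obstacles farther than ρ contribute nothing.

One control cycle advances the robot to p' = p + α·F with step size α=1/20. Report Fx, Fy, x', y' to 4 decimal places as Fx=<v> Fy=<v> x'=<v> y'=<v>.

Fx=2.7970 Fy=1.4189 x'=0.1399 y'=-10.9291

F_att = 1/4·(g−p) = 1/4·(11,6) = (2.7500,1.5000)
o1: d²=17 ≤ ρ²=57; F_rep = 5·(1,-4)/17² = (0.0173,-0.0692)
o2: d²=29 ≤ ρ²=57; F_rep = 5·(5,-2)/29² = (0.0297,-0.0119)
F = F_att + ΣF_rep = (2.7970,1.4189)
p' = p + 1/20·F = (0.1399,-10.9291)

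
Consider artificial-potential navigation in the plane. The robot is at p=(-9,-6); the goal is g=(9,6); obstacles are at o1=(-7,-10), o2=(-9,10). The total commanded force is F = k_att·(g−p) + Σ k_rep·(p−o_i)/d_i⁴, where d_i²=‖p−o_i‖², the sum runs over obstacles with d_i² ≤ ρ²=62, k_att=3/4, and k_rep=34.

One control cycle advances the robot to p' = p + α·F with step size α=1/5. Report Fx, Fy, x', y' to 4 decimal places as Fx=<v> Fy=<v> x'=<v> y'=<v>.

F_att = 3/4·(g−p) = 3/4·(18,12) = (13.5000,9.0000)
o1: d²=20 ≤ ρ²=62; F_rep = 34·(-2,4)/20² = (-0.1700,0.3400)
o2: d²=256 > ρ²=62 → inactive
F = F_att + ΣF_rep = (13.3300,9.3400)
p' = p + 1/5·F = (-6.3340,-4.1320)

Fx=13.3300 Fy=9.3400 x'=-6.3340 y'=-4.1320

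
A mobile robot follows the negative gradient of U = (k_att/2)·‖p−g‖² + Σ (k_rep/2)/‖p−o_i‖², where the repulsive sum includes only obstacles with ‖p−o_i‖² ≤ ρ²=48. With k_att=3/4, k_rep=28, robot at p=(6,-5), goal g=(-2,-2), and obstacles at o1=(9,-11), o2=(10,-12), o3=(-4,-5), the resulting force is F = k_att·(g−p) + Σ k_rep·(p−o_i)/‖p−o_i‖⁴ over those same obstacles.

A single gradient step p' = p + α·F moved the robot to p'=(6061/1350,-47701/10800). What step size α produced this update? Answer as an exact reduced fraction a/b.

α = 1/4

F_att = 3/4·(g−p) = 3/4·(-8,3) = (-6.0000,2.2500)
o1: d²=45 ≤ ρ²=48; F_rep = 28·(-3,6)/45² = (-0.0415,0.0830)
o2: d²=65 > ρ²=48 → inactive
o3: d²=100 > ρ²=48 → inactive
F = F_att + ΣF_rep = (-6.0415,2.3330)
Δp = p'−p = (-1.5104,0.5832); α = Δx/Fx = (-2039/1350) / (-4078/675) = 1/4
check: Δy/Fy = (6299/10800) / (6299/2700) = 1/4 ✓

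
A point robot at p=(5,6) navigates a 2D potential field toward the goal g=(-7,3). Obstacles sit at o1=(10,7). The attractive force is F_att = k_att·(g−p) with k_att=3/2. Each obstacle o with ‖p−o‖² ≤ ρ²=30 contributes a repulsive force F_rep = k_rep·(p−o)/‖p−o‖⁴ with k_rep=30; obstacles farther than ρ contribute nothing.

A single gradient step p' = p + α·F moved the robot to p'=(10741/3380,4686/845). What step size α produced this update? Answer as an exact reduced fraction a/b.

F_att = 3/2·(g−p) = 3/2·(-12,-3) = (-18.0000,-4.5000)
o1: d²=26 ≤ ρ²=30; F_rep = 30·(-5,-1)/26² = (-0.2219,-0.0444)
F = F_att + ΣF_rep = (-18.2219,-4.5444)
Δp = p'−p = (-1.8222,-0.4544); α = Δx/Fx = (-6159/3380) / (-6159/338) = 1/10
check: Δy/Fy = (-384/845) / (-768/169) = 1/10 ✓

α = 1/10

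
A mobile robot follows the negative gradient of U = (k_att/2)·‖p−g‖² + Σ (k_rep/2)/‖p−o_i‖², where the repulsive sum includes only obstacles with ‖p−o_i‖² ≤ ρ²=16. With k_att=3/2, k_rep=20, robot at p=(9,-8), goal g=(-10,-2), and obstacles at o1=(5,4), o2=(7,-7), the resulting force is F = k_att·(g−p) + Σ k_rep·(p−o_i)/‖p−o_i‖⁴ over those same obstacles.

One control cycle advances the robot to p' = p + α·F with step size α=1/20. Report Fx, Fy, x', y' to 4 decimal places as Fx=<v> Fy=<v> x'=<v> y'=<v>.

F_att = 3/2·(g−p) = 3/2·(-19,6) = (-28.5000,9.0000)
o1: d²=160 > ρ²=16 → inactive
o2: d²=5 ≤ ρ²=16; F_rep = 20·(2,-1)/5² = (1.6000,-0.8000)
F = F_att + ΣF_rep = (-26.9000,8.2000)
p' = p + 1/20·F = (7.6550,-7.5900)

Fx=-26.9000 Fy=8.2000 x'=7.6550 y'=-7.5900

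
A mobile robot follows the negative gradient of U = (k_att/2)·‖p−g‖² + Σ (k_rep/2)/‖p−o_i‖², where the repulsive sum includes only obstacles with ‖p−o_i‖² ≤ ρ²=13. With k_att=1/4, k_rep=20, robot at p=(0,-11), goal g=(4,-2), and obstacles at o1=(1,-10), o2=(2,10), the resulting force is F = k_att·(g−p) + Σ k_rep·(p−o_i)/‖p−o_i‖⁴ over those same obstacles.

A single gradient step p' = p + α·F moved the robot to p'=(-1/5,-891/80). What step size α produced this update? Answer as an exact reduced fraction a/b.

F_att = 1/4·(g−p) = 1/4·(4,9) = (1.0000,2.2500)
o1: d²=2 ≤ ρ²=13; F_rep = 20·(-1,-1)/2² = (-5.0000,-5.0000)
o2: d²=445 > ρ²=13 → inactive
F = F_att + ΣF_rep = (-4.0000,-2.7500)
Δp = p'−p = (-0.2000,-0.1375); α = Δx/Fx = (-1/5) / (-4) = 1/20
check: Δy/Fy = (-11/80) / (-11/4) = 1/20 ✓

α = 1/20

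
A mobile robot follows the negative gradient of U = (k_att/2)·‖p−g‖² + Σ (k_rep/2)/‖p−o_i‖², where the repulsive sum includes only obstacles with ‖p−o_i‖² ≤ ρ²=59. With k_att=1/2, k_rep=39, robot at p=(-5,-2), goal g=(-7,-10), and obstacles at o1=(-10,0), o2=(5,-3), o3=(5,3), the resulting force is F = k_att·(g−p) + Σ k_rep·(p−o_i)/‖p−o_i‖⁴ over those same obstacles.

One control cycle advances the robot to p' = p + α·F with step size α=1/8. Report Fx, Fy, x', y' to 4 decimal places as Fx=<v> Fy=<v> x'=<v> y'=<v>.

Fx=-0.7681 Fy=-4.0927 x'=-5.0960 y'=-2.5116

F_att = 1/2·(g−p) = 1/2·(-2,-8) = (-1.0000,-4.0000)
o1: d²=29 ≤ ρ²=59; F_rep = 39·(5,-2)/29² = (0.2319,-0.0927)
o2: d²=101 > ρ²=59 → inactive
o3: d²=125 > ρ²=59 → inactive
F = F_att + ΣF_rep = (-0.7681,-4.0927)
p' = p + 1/8·F = (-5.0960,-2.5116)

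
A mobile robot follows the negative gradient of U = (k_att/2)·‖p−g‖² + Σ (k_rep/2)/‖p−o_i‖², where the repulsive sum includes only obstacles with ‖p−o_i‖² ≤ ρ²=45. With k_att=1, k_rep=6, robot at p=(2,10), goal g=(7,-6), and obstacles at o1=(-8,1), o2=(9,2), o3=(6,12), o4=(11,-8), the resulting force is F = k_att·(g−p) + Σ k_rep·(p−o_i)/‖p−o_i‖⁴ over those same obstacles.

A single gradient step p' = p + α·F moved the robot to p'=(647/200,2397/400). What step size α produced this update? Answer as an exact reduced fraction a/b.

F_att = 1·(g−p) = 1·(5,-16) = (5.0000,-16.0000)
o1: d²=181 > ρ²=45 → inactive
o2: d²=113 > ρ²=45 → inactive
o3: d²=20 ≤ ρ²=45; F_rep = 6·(-4,-2)/20² = (-0.0600,-0.0300)
o4: d²=405 > ρ²=45 → inactive
F = F_att + ΣF_rep = (4.9400,-16.0300)
Δp = p'−p = (1.2350,-4.0075); α = Δx/Fx = (247/200) / (247/50) = 1/4
check: Δy/Fy = (-1603/400) / (-1603/100) = 1/4 ✓

α = 1/4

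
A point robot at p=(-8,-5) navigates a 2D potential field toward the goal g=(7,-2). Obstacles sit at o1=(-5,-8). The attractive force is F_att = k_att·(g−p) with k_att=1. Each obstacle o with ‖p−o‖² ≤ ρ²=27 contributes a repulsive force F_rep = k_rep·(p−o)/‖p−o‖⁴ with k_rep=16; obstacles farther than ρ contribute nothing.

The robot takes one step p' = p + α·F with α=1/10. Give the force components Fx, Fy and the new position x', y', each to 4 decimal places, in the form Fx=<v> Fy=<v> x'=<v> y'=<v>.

Fx=14.8519 Fy=3.1481 x'=-6.5148 y'=-4.6852

F_att = 1·(g−p) = 1·(15,3) = (15.0000,3.0000)
o1: d²=18 ≤ ρ²=27; F_rep = 16·(-3,3)/18² = (-0.1481,0.1481)
F = F_att + ΣF_rep = (14.8519,3.1481)
p' = p + 1/10·F = (-6.5148,-4.6852)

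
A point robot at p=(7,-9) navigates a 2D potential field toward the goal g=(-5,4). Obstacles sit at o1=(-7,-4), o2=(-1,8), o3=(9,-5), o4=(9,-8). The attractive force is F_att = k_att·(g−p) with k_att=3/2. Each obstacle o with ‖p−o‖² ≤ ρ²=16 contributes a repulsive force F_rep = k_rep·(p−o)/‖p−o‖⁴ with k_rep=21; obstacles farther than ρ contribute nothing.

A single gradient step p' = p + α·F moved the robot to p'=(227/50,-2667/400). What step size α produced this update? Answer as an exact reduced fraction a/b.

F_att = 3/2·(g−p) = 3/2·(-12,13) = (-18.0000,19.5000)
o1: d²=221 > ρ²=16 → inactive
o2: d²=353 > ρ²=16 → inactive
o3: d²=20 > ρ²=16 → inactive
o4: d²=5 ≤ ρ²=16; F_rep = 21·(-2,-1)/5² = (-1.6800,-0.8400)
F = F_att + ΣF_rep = (-19.6800,18.6600)
Δp = p'−p = (-2.4600,2.3325); α = Δx/Fx = (-123/50) / (-492/25) = 1/8
check: Δy/Fy = (933/400) / (933/50) = 1/8 ✓

α = 1/8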